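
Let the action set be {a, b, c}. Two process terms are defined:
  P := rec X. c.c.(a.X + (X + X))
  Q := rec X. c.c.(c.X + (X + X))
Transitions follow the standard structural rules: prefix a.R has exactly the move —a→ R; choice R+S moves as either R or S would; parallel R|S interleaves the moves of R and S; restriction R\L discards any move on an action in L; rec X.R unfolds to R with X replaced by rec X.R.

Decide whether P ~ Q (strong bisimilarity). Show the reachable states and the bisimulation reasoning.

not bisimilar

P's transition system — 3 states:
  p0 = rec X. c.c.(a.X + (X + X)) :: -c-> p1
  p1 = c.(a.(rec X. c.c.(a.X + (X + X))) + ((rec X. c.c.(a.X + (X + X))) + (rec X. c.c.(a.X + (X + X))))) :: -c-> p2
  p2 = a.(rec X. c.c.(a.X + (X + X))) + ((rec X. c.c.(a.X + (X + X))) + (rec X. c.c.(a.X + (X + X)))) :: -a-> p0, -c-> p1
Q's transition system — 3 states:
  q0 = rec X. c.c.(c.X + (X + X)) :: -c-> q1
  q1 = c.(c.(rec X. c.c.(c.X + (X + X))) + ((rec X. c.c.(c.X + (X + X))) + (rec X. c.c.(c.X + (X + X))))) :: -c-> q2
  q2 = c.(rec X. c.c.(c.X + (X + X))) + ((rec X. c.c.(c.X + (X + X))) + (rec X. c.c.(c.X + (X + X)))) :: -c-> q0, -c-> q1
Coarsest stable partition (strong bisimilarity classes):
  B0 = {p0}
  B1 = {p1}
  B2 = {p2}
  B3 = {q0, q1, q2}
p0 ∈ B0, q0 ∈ B3 → different blocks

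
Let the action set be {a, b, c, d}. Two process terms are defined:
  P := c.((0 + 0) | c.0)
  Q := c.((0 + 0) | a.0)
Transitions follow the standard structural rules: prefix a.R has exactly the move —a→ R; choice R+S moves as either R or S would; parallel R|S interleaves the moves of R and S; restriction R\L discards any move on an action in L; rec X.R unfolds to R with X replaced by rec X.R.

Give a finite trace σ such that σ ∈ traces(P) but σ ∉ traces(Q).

P's transition system — 3 states:
  s0 = c.((0 + 0) | c.0) → ··c··> s1
  s1 = (0 + 0) | c.0 → ··c··> s2
  s2 = (0 + 0) | 0 → ·
Q's transition system — 3 states:
  t0 = c.((0 + 0) | a.0) → ··c··> t1
  t1 = (0 + 0) | a.0 → ··a··> t2
  t2 = (0 + 0) | 0 → ·
Run σ = ⟨cc⟩ on P: start {s0}
  after c @ step 1: {s1}
  after c @ step 2: {s2}
  ✓ P
Run σ = ⟨cc⟩ on Q: start {t0}
  after c @ step 1: {t1}
  after c @ step 2: ∅  — Q cannot continue

cc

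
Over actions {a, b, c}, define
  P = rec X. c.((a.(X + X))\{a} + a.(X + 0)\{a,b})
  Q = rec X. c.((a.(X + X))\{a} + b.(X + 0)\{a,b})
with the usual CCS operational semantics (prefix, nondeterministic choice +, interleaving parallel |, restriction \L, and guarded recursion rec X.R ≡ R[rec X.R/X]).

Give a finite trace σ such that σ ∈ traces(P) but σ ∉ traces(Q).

ca

LTS(P): 4 reachable states
  p0 = rec X. c.((a.(X + X))\{a} + a.(X + 0)\{a,b}) ⊢ -c-> p1
  p1 = (a.((rec X. c.((a.(X + X))\{a} + a.(X + 0)\{a,b})) + (rec X. c.((a.(X + X))\{a} + a.(X + 0)\{a,b}))))\{a} + a.((rec X. c.((a.(X + X))\{a} + a.(X + 0)\{a,b})) + 0)\{a,b} ⊢ -a-> p2
  p2 = ((rec X. c.((a.(X + X))\{a} + a.(X + 0)\{a,b})) + 0)\{a,b} ⊢ -c-> p3
  p3 = ((a.((rec X. c.((a.(X + X))\{a} + a.(X + 0)\{a,b})) + (rec X. c.((a.(X + X))\{a} + a.(X + 0)\{a,b}))))\{a} + a.((rec X. c.((a.(X + X))\{a} + a.(X + 0)\{a,b})) + 0)\{a,b})\{a,b} ⊢ ·
LTS(Q): 4 reachable states
  q0 = rec X. c.((a.(X + X))\{a} + b.(X + 0)\{a,b}) ⊢ -c-> q1
  q1 = (a.((rec X. c.((a.(X + X))\{a} + b.(X + 0)\{a,b})) + (rec X. c.((a.(X + X))\{a} + b.(X + 0)\{a,b}))))\{a} + b.((rec X. c.((a.(X + X))\{a} + b.(X + 0)\{a,b})) + 0)\{a,b} ⊢ -b-> q2
  q2 = ((rec X. c.((a.(X + X))\{a} + b.(X + 0)\{a,b})) + 0)\{a,b} ⊢ -c-> q3
  q3 = ((a.((rec X. c.((a.(X + X))\{a} + b.(X + 0)\{a,b})) + (rec X. c.((a.(X + X))\{a} + b.(X + 0)\{a,b}))))\{a} + b.((rec X. c.((a.(X + X))\{a} + b.(X + 0)\{a,b})) + 0)\{a,b})\{a,b} ⊢ ·
Trace ⟨ca⟩ through P, begin at {p0}:
  step 1 (c): {p1}
  step 2 (a): {p2}
  P completes σ.
Trace ⟨ca⟩ through Q, begin at {q0}:
  step 1 (c): {q1}
  step 2 (a): no successor for Q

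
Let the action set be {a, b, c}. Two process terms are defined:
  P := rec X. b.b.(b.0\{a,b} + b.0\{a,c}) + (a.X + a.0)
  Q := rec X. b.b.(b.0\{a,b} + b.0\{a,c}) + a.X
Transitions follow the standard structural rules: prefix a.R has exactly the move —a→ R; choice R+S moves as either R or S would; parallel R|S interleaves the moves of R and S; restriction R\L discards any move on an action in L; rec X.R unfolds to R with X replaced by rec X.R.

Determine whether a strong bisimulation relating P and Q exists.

LTS(P): 6 reachable states
  s0 = rec X. b.b.(b.0\{a,b} + b.0\{a,c}) + (a.X + a.0) :: =a=> s0, =a=> s1, =b=> s2
  s1 = 0 :: deadlocked
  s2 = b.(b.0\{a,b} + b.0\{a,c}) :: =b=> s3
  s3 = b.0\{a,b} + b.0\{a,c} :: =b=> s4, =b=> s5
  s4 = 0\{a,b} :: deadlocked
  s5 = 0\{a,c} :: deadlocked
LTS(Q): 5 reachable states
  t0 = rec X. b.b.(b.0\{a,b} + b.0\{a,c}) + a.X :: =a=> t0, =b=> t1
  t1 = b.(b.0\{a,b} + b.0\{a,c}) :: =b=> t2
  t2 = b.0\{a,b} + b.0\{a,c} :: =b=> t3, =b=> t4
  t3 = 0\{a,b} :: deadlocked
  t4 = 0\{a,c} :: deadlocked
Coarsest stable partition (strong bisimilarity classes):
  B0 = {s0}
  B1 = {s2, t1}
  B2 = {s3, t2}
  B3 = {s1, s4, s5, t3, t4}
  B4 = {t0}
s0 ∈ B0, t0 ∈ B4 → different blocks

NO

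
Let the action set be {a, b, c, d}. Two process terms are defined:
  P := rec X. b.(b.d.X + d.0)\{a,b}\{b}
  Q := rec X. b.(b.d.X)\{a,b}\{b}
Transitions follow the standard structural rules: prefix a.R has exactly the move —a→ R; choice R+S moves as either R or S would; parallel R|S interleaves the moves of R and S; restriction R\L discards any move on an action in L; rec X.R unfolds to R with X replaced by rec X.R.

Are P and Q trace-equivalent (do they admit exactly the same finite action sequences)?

P's transition system — 3 states:
  p0 = rec X. b.(b.d.X + d.0)\{a,b}\{b} ⊢ =b=> p1
  p1 = (b.d.(rec X. b.(b.d.X + d.0)\{a,b}\{b}) + d.0)\{a,b}\{b} ⊢ =d=> p2
  p2 = 0\{a,b}\{b} ⊢ ∅
Q's transition system — 2 states:
  q0 = rec X. b.(b.d.X)\{a,b}\{b} ⊢ =b=> q1
  q1 = (b.d.(rec X. b.(b.d.X)\{a,b}\{b}))\{a,b}\{b} ⊢ ∅
Trace ⟨bd⟩ through P, begin at {p0}:
  [1] b ⇒ {p1}
  [2] d ⇒ {p2}
  ✓ P
Trace ⟨bd⟩ through Q, begin at {q0}:
  [1] b ⇒ {q1}
  [2] d ⇒ ∅ (Q stuck)

trace-distinct — witness ⟨bd⟩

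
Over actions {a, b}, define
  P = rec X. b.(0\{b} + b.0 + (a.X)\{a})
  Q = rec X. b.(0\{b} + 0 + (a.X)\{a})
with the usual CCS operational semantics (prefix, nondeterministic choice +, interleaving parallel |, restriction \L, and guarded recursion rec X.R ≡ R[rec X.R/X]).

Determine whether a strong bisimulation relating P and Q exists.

Reachable graph of P (3 states):
  p0 = rec X. b.(0\{b} + b.0 + (a.X)\{a}) has moves —b→ p1
  p1 = 0\{b} + b.0 + (a.(rec X. b.(0\{b} + b.0 + (a.X)\{a})))\{a} has moves —b→ p2
  p2 = 0 has moves ∅
Reachable graph of Q (2 states):
  q0 = rec X. b.(0\{b} + 0 + (a.X)\{a}) has moves —b→ q1
  q1 = 0\{b} + 0 + (a.(rec X. b.(0\{b} + 0 + (a.X)\{a})))\{a} has moves ∅
Coarsest stable partition (strong bisimilarity classes):
  B0 = {p0}
  B1 = {p1, q0}
  B2 = {p2, q1}
p0 ∈ B0, q0 ∈ B1 → different blocks

not bisimilar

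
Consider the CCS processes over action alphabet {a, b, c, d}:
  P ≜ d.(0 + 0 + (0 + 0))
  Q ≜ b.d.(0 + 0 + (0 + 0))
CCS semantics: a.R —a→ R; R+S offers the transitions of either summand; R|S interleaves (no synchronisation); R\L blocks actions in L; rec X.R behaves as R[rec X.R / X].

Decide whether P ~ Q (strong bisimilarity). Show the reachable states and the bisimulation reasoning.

LTS(P): 2 reachable states
  p0 = d.(0 + 0 + (0 + 0)) → --d--▸ p1
  p1 = 0 + 0 + (0 + 0) → (no moves)
LTS(Q): 3 reachable states
  q0 = b.d.(0 + 0 + (0 + 0)) → --b--▸ q1
  q1 = d.(0 + 0 + (0 + 0)) → --d--▸ q2
  q2 = 0 + 0 + (0 + 0) → (no moves)
Coarsest stable partition (strong bisimilarity classes):
  B0 = {p0, q1}
  B1 = {p1, q2}
  B2 = {q0}
p0 ∈ B0, q0 ∈ B2 → different blocks

not bisimilar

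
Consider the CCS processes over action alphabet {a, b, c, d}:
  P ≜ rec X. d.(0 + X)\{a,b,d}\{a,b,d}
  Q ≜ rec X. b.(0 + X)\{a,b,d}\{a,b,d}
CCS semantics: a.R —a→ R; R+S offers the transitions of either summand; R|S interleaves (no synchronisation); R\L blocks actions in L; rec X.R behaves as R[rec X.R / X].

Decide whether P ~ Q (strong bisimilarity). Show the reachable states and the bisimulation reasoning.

P's transition system — 2 states:
  m0 = rec X. d.(0 + X)\{a,b,d}\{a,b,d} | =d=> m1
  m1 = (0 + (rec X. d.(0 + X)\{a,b,d}\{a,b,d}))\{a,b,d}\{a,b,d} | ·
Q's transition system — 2 states:
  n0 = rec X. b.(0 + X)\{a,b,d}\{a,b,d} | =b=> n1
  n1 = (0 + (rec X. b.(0 + X)\{a,b,d}\{a,b,d}))\{a,b,d}\{a,b,d} | ·
Bisimilarity quotient blocks:
  B0 = {m0}
  B1 = {m1, n1}
  B2 = {n0}
m0 ∈ B0, n0 ∈ B2 → different blocks

P ≁ Q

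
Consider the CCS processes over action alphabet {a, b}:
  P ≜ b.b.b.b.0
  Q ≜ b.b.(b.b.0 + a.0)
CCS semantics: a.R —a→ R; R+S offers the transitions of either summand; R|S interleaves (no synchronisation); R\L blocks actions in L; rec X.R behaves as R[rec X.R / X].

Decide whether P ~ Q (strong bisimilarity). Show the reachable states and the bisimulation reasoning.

P's transition system — 5 states:
  p0 = b.b.b.b.0 | --b--▸ p1
  p1 = b.b.b.0 | --b--▸ p2
  p2 = b.b.0 | --b--▸ p3
  p3 = b.0 | --b--▸ p4
  p4 = 0 | (no moves)
Q's transition system — 5 states:
  q0 = b.b.(b.b.0 + a.0) | --b--▸ q1
  q1 = b.(b.b.0 + a.0) | --b--▸ q2
  q2 = b.b.0 + a.0 | --a--▸ q3, --b--▸ q4
  q3 = 0 | (no moves)
  q4 = b.0 | --b--▸ q3
Coarsest stable partition (strong bisimilarity classes):
  B0 = {p0}
  B1 = {p1}
  B2 = {p2}
  B3 = {p3, q4}
  B4 = {p4, q3}
  B5 = {q0}
  B6 = {q1}
  B7 = {q2}
p0 ∈ B0, q0 ∈ B5 → different blocks

NO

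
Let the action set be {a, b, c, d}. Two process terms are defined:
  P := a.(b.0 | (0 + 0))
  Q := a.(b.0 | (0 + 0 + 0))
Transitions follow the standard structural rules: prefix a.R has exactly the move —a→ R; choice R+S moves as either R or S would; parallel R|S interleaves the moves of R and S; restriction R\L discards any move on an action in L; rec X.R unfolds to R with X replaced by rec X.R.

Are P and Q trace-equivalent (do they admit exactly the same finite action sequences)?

YES

Reachable graph of P (3 states):
  s0 = a.(b.0 | (0 + 0)) :: --a--▸ s1
  s1 = b.0 | (0 + 0) :: --b--▸ s2
  s2 = 0 | (0 + 0) :: deadlocked
Reachable graph of Q (3 states):
  t0 = a.(b.0 | (0 + 0 + 0)) :: --a--▸ t1
  t1 = b.0 | (0 + 0 + 0) :: --b--▸ t2
  t2 = 0 | (0 + 0 + 0) :: deadlocked
Coarsest stable partition (strong bisimilarity classes):
  B0 = {s0, t0}
  B1 = {s1, t1}
  B2 = {s2, t2}
s0 ∈ B0, t0 ∈ B0 → same block
Bisimilar ⇒ trace-equivalent.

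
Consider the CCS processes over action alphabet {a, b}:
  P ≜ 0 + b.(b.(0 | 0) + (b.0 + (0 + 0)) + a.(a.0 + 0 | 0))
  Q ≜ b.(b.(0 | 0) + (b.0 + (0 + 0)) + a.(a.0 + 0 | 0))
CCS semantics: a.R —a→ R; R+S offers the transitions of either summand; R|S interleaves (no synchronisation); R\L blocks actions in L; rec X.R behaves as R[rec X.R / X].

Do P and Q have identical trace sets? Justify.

P's transition system — 5 states:
  p0 = 0 + b.(b.(0 | 0) + (b.0 + (0 + 0)) + a.(a.0 + 0 | 0)) :: --b--▸ p1
  p1 = b.(0 | 0) + (b.0 + (0 + 0)) + a.(a.0 + 0 | 0) :: --a--▸ p2, --b--▸ p3, --b--▸ p4
  p2 = a.0 + 0 | 0 :: --a--▸ p3
  p3 = 0 :: deadlocked
  p4 = 0 | 0 :: deadlocked
Q's transition system — 5 states:
  q0 = b.(b.(0 | 0) + (b.0 + (0 + 0)) + a.(a.0 + 0 | 0)) :: --b--▸ q1
  q1 = b.(0 | 0) + (b.0 + (0 + 0)) + a.(a.0 + 0 | 0) :: --a--▸ q2, --b--▸ q3, --b--▸ q4
  q2 = a.0 + 0 | 0 :: --a--▸ q3
  q3 = 0 :: deadlocked
  q4 = 0 | 0 :: deadlocked
Bisimilarity quotient blocks:
  B0 = {p0, q0}
  B1 = {p1, q1}
  B2 = {p2, q2}
  B3 = {p3, p4, q3, q4}
p0 ∈ B0, q0 ∈ B0 → same block
Bisimilar ⇒ trace-equivalent.

trace-equivalent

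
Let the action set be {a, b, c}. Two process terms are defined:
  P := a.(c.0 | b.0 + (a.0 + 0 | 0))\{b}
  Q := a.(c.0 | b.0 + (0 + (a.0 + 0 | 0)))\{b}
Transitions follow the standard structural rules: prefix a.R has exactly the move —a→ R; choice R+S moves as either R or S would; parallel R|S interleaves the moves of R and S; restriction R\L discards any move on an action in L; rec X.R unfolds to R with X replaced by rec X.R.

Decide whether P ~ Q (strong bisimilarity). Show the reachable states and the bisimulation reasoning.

P ~ Q

P's transition system — 4 states:
  u0 = a.(c.0 | b.0 + (a.0 + 0 | 0))\{b} ⊢ --a--▸ u1
  u1 = (c.0 | b.0 + (a.0 + 0 | 0))\{b} ⊢ --a--▸ u2, --c--▸ u3
  u2 = 0\{b} ⊢ (no moves)
  u3 = (0 | b.0)\{b} ⊢ (no moves)
Q's transition system — 4 states:
  v0 = a.(c.0 | b.0 + (0 + (a.0 + 0 | 0)))\{b} ⊢ --a--▸ v1
  v1 = (c.0 | b.0 + (0 + (a.0 + 0 | 0)))\{b} ⊢ --a--▸ v2, --c--▸ v3
  v2 = 0\{b} ⊢ (no moves)
  v3 = (0 | b.0)\{b} ⊢ (no moves)
Bisimilarity quotient blocks:
  B0 = {u0, v0}
  B1 = {u1, v1}
  B2 = {u2, u3, v2, v3}
u0 ∈ B0, v0 ∈ B0 → same block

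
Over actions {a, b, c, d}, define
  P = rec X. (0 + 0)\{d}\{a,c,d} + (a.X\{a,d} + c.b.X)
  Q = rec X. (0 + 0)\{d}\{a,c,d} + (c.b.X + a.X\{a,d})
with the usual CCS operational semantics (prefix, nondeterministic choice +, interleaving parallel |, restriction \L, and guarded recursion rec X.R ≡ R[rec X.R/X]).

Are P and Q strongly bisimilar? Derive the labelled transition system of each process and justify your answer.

Reachable graph of P (4 states):
  m0 = rec X. (0 + 0)\{d}\{a,c,d} + (a.X\{a,d} + c.b.X) | --a--▸ m1, --c--▸ m2
  m1 = (rec X. (0 + 0)\{d}\{a,c,d} + (a.X\{a,d} + c.b.X))\{a,d} | --c--▸ m3
  m2 = b.(rec X. (0 + 0)\{d}\{a,c,d} + (a.X\{a,d} + c.b.X)) | --b--▸ m0
  m3 = (b.(rec X. (0 + 0)\{d}\{a,c,d} + (a.X\{a,d} + c.b.X)))\{a,d} | --b--▸ m1
Reachable graph of Q (4 states):
  n0 = rec X. (0 + 0)\{d}\{a,c,d} + (c.b.X + a.X\{a,d}) | --a--▸ n1, --c--▸ n2
  n1 = (rec X. (0 + 0)\{d}\{a,c,d} + (c.b.X + a.X\{a,d}))\{a,d} | --c--▸ n3
  n2 = b.(rec X. (0 + 0)\{d}\{a,c,d} + (c.b.X + a.X\{a,d})) | --b--▸ n0
  n3 = (b.(rec X. (0 + 0)\{d}\{a,c,d} + (c.b.X + a.X\{a,d})))\{a,d} | --b--▸ n1
Bisimilarity quotient blocks:
  B0 = {m0, n0}
  B1 = {m1, n1}
  B2 = {m3, n3}
  B3 = {m2, n2}
m0 ∈ B0, n0 ∈ B0 → same block

bisimilar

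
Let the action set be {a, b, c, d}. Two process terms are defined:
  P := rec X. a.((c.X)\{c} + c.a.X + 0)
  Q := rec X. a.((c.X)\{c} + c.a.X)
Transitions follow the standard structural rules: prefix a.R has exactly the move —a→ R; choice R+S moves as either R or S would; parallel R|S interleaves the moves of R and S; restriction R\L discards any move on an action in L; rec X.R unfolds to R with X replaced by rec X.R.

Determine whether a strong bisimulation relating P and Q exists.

P ~ Q

LTS(P): 3 reachable states
  u0 = rec X. a.((c.X)\{c} + c.a.X + 0) has moves -a-> u1
  u1 = (c.(rec X. a.((c.X)\{c} + c.a.X + 0)))\{c} + c.a.(rec X. a.((c.X)\{c} + c.a.X + 0)) + 0 has moves -c-> u2
  u2 = a.(rec X. a.((c.X)\{c} + c.a.X + 0)) has moves -a-> u0
LTS(Q): 3 reachable states
  v0 = rec X. a.((c.X)\{c} + c.a.X) has moves -a-> v1
  v1 = (c.(rec X. a.((c.X)\{c} + c.a.X)))\{c} + c.a.(rec X. a.((c.X)\{c} + c.a.X)) has moves -c-> v2
  v2 = a.(rec X. a.((c.X)\{c} + c.a.X)) has moves -a-> v0
Partition-refinement fixed point:
  B0 = {u0, v0}
  B1 = {u1, v1}
  B2 = {u2, v2}
u0 ∈ B0, v0 ∈ B0 → same block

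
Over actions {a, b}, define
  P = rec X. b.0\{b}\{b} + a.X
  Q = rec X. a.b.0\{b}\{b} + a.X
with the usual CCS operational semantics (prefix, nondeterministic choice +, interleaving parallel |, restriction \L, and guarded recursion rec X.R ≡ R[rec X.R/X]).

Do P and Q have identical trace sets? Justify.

LTS(P): 2 reachable states
  s0 = rec X. b.0\{b}\{b} + a.X → —a→ s0, —b→ s1
  s1 = 0\{b}\{b} → ∅
LTS(Q): 3 reachable states
  t0 = rec X. a.b.0\{b}\{b} + a.X → —a→ t0, —a→ t1
  t1 = b.0\{b}\{b} → —b→ t2
  t2 = 0\{b}\{b} → ∅
Trace ⟨b⟩ through P, begin at {s0}:
  [1] b ⇒ {s1}
  — P admits the full trace.
Trace ⟨b⟩ through Q, begin at {t0}:
  [1] b ⇒ ∅  — Q cannot continue

NO — witness ⟨b⟩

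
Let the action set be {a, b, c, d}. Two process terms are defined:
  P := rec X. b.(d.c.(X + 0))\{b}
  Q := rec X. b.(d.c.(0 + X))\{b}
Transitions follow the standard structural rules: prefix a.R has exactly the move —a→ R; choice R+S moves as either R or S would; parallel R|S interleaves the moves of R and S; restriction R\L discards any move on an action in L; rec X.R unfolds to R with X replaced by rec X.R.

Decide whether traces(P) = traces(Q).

trace-equivalent

LTS(P): 4 reachable states
  s0 = rec X. b.(d.c.(X + 0))\{b} | =b=> s1
  s1 = (d.c.((rec X. b.(d.c.(X + 0))\{b}) + 0))\{b} | =d=> s2
  s2 = (c.((rec X. b.(d.c.(X + 0))\{b}) + 0))\{b} | =c=> s3
  s3 = ((rec X. b.(d.c.(X + 0))\{b}) + 0)\{b} | (no moves)
LTS(Q): 4 reachable states
  t0 = rec X. b.(d.c.(0 + X))\{b} | =b=> t1
  t1 = (d.c.(0 + (rec X. b.(d.c.(0 + X))\{b})))\{b} | =d=> t2
  t2 = (c.(0 + (rec X. b.(d.c.(0 + X))\{b})))\{b} | =c=> t3
  t3 = (0 + (rec X. b.(d.c.(0 + X))\{b}))\{b} | (no moves)
Partition-refinement fixed point:
  B0 = {s0, t0}
  B1 = {s1, t1}
  B2 = {s2, t2}
  B3 = {s3, t3}
s0 ∈ B0, t0 ∈ B0 → same block
Bisimilar ⇒ trace-equivalent.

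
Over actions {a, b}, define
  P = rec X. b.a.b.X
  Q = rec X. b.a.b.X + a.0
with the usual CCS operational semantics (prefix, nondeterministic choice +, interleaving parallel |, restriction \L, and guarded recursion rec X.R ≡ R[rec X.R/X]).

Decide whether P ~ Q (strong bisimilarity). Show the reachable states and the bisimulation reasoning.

LTS(P): 3 reachable states
  m0 = rec X. b.a.b.X has moves --b--▸ m1
  m1 = a.b.(rec X. b.a.b.X) has moves --a--▸ m2
  m2 = b.(rec X. b.a.b.X) has moves --b--▸ m0
LTS(Q): 4 reachable states
  n0 = rec X. b.a.b.X + a.0 has moves --a--▸ n1, --b--▸ n2
  n1 = 0 has moves (no moves)
  n2 = a.b.(rec X. b.a.b.X + a.0) has moves --a--▸ n3
  n3 = b.(rec X. b.a.b.X + a.0) has moves --b--▸ n0
Bisimilarity quotient blocks:
  B0 = {m0}
  B1 = {m1}
  B2 = {m2}
  B3 = {n0}
  B4 = {n1}
  B5 = {n2}
  B6 = {n3}
m0 ∈ B0, n0 ∈ B3 → different blocks

NO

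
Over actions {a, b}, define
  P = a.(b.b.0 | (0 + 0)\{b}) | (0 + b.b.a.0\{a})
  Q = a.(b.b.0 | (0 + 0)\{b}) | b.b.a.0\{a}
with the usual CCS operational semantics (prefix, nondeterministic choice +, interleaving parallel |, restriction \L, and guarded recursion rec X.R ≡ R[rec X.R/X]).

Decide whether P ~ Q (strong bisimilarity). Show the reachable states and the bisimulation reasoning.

LTS(P): 16 reachable states
  p0 = a.(b.b.0 | (0 + 0)\{b}) | (0 + b.b.a.0\{a}) → —a→ p1, —b→ p2
  p1 = b.b.0 | (0 + 0)\{b} | (0 + b.b.a.0\{a}) → —b→ p3, —b→ p4
  p2 = a.(b.b.0 | (0 + 0)\{b}) | b.a.0\{a} → —a→ p4, —b→ p5
  p3 = b.0 | (0 + 0)\{b} | (0 + b.b.a.0\{a}) → —b→ p6, —b→ p7
  p4 = b.b.0 | (0 + 0)\{b} | b.a.0\{a} → —b→ p7, —b→ p8
  p5 = a.(b.b.0 | (0 + 0)\{b}) | a.0\{a} → —a→ p8, —a→ p9
  p6 = 0 | (0 + 0)\{b} | (0 + b.b.a.0\{a}) → —b→ p10
  p7 = b.0 | (0 + 0)\{b} | b.a.0\{a} → —b→ p10, —b→ p11
  p8 = b.b.0 | (0 + 0)\{b} | a.0\{a} → —a→ p12, —b→ p11
  p9 = a.(b.b.0 | (0 + 0)\{b}) | 0\{a} → —a→ p12
  p10 = 0 | (0 + 0)\{b} | b.a.0\{a} → —b→ p13
  p11 = b.0 | (0 + 0)\{b} | a.0\{a} → —a→ p14, —b→ p13
  p12 = b.b.0 | (0 + 0)\{b} | 0\{a} → —b→ p14
  p13 = 0 | (0 + 0)\{b} | a.0\{a} → —a→ p15
  p14 = b.0 | (0 + 0)\{b} | 0\{a} → —b→ p15
  p15 = 0 | (0 + 0)\{b} | 0\{a} → stopped
LTS(Q): 16 reachable states
  q0 = a.(b.b.0 | (0 + 0)\{b}) | b.b.a.0\{a} → —a→ q1, —b→ q2
  q1 = b.b.0 | (0 + 0)\{b} | b.b.a.0\{a} → —b→ q3, —b→ q4
  q2 = a.(b.b.0 | (0 + 0)\{b}) | b.a.0\{a} → —a→ q4, —b→ q5
  q3 = b.0 | (0 + 0)\{b} | b.b.a.0\{a} → —b→ q6, —b→ q7
  q4 = b.b.0 | (0 + 0)\{b} | b.a.0\{a} → —b→ q7, —b→ q8
  q5 = a.(b.b.0 | (0 + 0)\{b}) | a.0\{a} → —a→ q8, —a→ q9
  q6 = 0 | (0 + 0)\{b} | b.b.a.0\{a} → —b→ q10
  q7 = b.0 | (0 + 0)\{b} | b.a.0\{a} → —b→ q10, —b→ q11
  q8 = b.b.0 | (0 + 0)\{b} | a.0\{a} → —a→ q12, —b→ q11
  q9 = a.(b.b.0 | (0 + 0)\{b}) | 0\{a} → —a→ q12
  q10 = 0 | (0 + 0)\{b} | b.a.0\{a} → —b→ q13
  q11 = b.0 | (0 + 0)\{b} | a.0\{a} → —a→ q14, —b→ q13
  q12 = b.b.0 | (0 + 0)\{b} | 0\{a} → —b→ q14
  q13 = 0 | (0 + 0)\{b} | a.0\{a} → —a→ q15
  q14 = b.0 | (0 + 0)\{b} | 0\{a} → —b→ q15
  q15 = 0 | (0 + 0)\{b} | 0\{a} → stopped
Coarsest stable partition (strong bisimilarity classes):
  B0 = {p0, q0}
  B1 = {p1, q1}
  B2 = {p3, q3}
  B3 = {p6, q6}
  B4 = {p10, q10}
  B5 = {p13, q13}
  B6 = {p15, q15}
  B7 = {p7, q7}
  B8 = {p11, q11}
  B9 = {p14, q14}
  B10 = {p4, q4}
  B11 = {p8, q8}
  B12 = {p12, q12}
  B13 = {p2, q2}
  B14 = {p5, q5}
  B15 = {p9, q9}
p0 ∈ B0, q0 ∈ B0 → same block

P ~ Q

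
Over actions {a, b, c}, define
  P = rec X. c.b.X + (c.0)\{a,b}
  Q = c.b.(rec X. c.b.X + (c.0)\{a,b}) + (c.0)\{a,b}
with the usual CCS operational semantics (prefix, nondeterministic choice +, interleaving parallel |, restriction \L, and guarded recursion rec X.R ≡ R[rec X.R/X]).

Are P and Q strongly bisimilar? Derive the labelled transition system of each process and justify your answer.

YES

Reachable graph of P (3 states):
  p0 = rec X. c.b.X + (c.0)\{a,b} :: --c--▸ p1, --c--▸ p2
  p1 = 0\{a,b} :: deadlocked
  p2 = b.(rec X. c.b.X + (c.0)\{a,b}) :: --b--▸ p0
Reachable graph of Q (4 states):
  q0 = c.b.(rec X. c.b.X + (c.0)\{a,b}) + (c.0)\{a,b} :: --c--▸ q1, --c--▸ q2
  q1 = 0\{a,b} :: deadlocked
  q2 = b.(rec X. c.b.X + (c.0)\{a,b}) :: --b--▸ q3
  q3 = rec X. c.b.X + (c.0)\{a,b} :: --c--▸ q1, --c--▸ q2
Coarsest stable partition (strong bisimilarity classes):
  B0 = {p0, q0, q3}
  B1 = {p1, q1}
  B2 = {p2, q2}
p0 ∈ B0, q0 ∈ B0 → same block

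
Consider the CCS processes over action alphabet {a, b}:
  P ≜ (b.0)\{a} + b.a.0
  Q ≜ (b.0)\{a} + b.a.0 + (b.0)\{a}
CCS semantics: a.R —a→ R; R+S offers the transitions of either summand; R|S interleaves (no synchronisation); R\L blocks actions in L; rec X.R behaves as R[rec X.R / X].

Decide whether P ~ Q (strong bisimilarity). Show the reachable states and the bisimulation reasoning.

P's transition system — 4 states:
  p0 = (b.0)\{a} + b.a.0 has moves ··b··> p1, ··b··> p2
  p1 = 0\{a} has moves ·
  p2 = a.0 has moves ··a··> p3
  p3 = 0 has moves ·
Q's transition system — 4 states:
  q0 = (b.0)\{a} + b.a.0 + (b.0)\{a} has moves ··b··> q1, ··b··> q2
  q1 = 0\{a} has moves ·
  q2 = a.0 has moves ··a··> q3
  q3 = 0 has moves ·
Partition-refinement fixed point:
  B0 = {p0, q0}
  B1 = {p1, p3, q1, q3}
  B2 = {p2, q2}
p0 ∈ B0, q0 ∈ B0 → same block

bisimilar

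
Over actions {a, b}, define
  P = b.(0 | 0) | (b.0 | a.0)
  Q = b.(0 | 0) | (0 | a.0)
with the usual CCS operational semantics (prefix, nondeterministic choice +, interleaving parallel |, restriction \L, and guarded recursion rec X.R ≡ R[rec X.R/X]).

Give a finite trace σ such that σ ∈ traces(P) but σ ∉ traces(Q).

LTS(P): 8 reachable states
  p0 = b.(0 | 0) | (b.0 | a.0) → ··a··> p1, ··b··> p2, ··b··> p3
  p1 = b.(0 | 0) | (b.0 | 0) → ··b··> p4, ··b··> p5
  p2 = 0 | 0 | (b.0 | a.0) → ··a··> p4, ··b··> p6
  p3 = b.(0 | 0) | (0 | a.0) → ··a··> p5, ··b··> p6
  p4 = 0 | 0 | (b.0 | 0) → ··b··> p7
  p5 = b.(0 | 0) | (0 | 0) → ··b··> p7
  p6 = 0 | 0 | (0 | a.0) → ··a··> p7
  p7 = 0 | 0 | (0 | 0) → (no moves)
LTS(Q): 4 reachable states
  q0 = b.(0 | 0) | (0 | a.0) → ··a··> q1, ··b··> q2
  q1 = b.(0 | 0) | (0 | 0) → ··b··> q3
  q2 = 0 | 0 | (0 | a.0) → ··a··> q3
  q3 = 0 | 0 | (0 | 0) → (no moves)
Run σ = ⟨bb⟩ on P: start {p0}
  [1] b ⇒ {p2, p3}
  [2] b ⇒ {p6}
  P completes σ.
Run σ = ⟨bb⟩ on Q: start {q0}
  [1] b ⇒ {q2}
  [2] b ⇒ ∅  — Q cannot continue

bb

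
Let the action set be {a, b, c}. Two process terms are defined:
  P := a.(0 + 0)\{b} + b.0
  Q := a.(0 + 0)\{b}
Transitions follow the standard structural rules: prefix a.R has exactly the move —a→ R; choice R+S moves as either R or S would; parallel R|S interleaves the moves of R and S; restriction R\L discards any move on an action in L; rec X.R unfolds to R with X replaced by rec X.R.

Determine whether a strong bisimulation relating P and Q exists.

not bisimilar

P's transition system — 3 states:
  p0 = a.(0 + 0)\{b} + b.0 → —a→ p1, —b→ p2
  p1 = (0 + 0)\{b} → (no moves)
  p2 = 0 → (no moves)
Q's transition system — 2 states:
  q0 = a.(0 + 0)\{b} → —a→ q1
  q1 = (0 + 0)\{b} → (no moves)
Coarsest stable partition (strong bisimilarity classes):
  B0 = {p0}
  B1 = {p1, p2, q1}
  B2 = {q0}
p0 ∈ B0, q0 ∈ B2 → different blocks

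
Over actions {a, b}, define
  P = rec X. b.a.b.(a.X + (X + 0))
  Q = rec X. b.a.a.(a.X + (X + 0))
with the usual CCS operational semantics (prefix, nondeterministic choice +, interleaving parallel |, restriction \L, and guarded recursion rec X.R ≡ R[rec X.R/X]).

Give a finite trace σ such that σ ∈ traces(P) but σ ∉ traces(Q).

LTS(P): 4 reachable states
  u0 = rec X. b.a.b.(a.X + (X + 0)) | -b-> u1
  u1 = a.b.(a.(rec X. b.a.b.(a.X + (X + 0))) + ((rec X. b.a.b.(a.X + (X + 0))) + 0)) | -a-> u2
  u2 = b.(a.(rec X. b.a.b.(a.X + (X + 0))) + ((rec X. b.a.b.(a.X + (X + 0))) + 0)) | -b-> u3
  u3 = a.(rec X. b.a.b.(a.X + (X + 0))) + ((rec X. b.a.b.(a.X + (X + 0))) + 0) | -a-> u0, -b-> u1
LTS(Q): 4 reachable states
  v0 = rec X. b.a.a.(a.X + (X + 0)) | -b-> v1
  v1 = a.a.(a.(rec X. b.a.a.(a.X + (X + 0))) + ((rec X. b.a.a.(a.X + (X + 0))) + 0)) | -a-> v2
  v2 = a.(a.(rec X. b.a.a.(a.X + (X + 0))) + ((rec X. b.a.a.(a.X + (X + 0))) + 0)) | -a-> v3
  v3 = a.(rec X. b.a.a.(a.X + (X + 0))) + ((rec X. b.a.a.(a.X + (X + 0))) + 0) | -a-> v0, -b-> v1
Executing bab from P (initial set {u0}):
  step 1 (b): {u1}
  step 2 (a): {u2}
  step 3 (b): {u3}
  P completes σ.
Executing bab from Q (initial set {v0}):
  step 1 (b): {v1}
  step 2 (a): {v2}
  step 3 (b): no successor for Q

bab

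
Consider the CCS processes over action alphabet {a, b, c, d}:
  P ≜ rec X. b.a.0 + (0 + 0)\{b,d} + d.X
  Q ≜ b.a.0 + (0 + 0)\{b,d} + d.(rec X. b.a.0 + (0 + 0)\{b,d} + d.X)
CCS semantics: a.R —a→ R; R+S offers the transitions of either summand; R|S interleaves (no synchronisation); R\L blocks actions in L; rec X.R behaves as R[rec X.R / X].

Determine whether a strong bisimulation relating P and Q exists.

bisimilar

Reachable graph of P (3 states):
  u0 = rec X. b.a.0 + (0 + 0)\{b,d} + d.X :: --b--▸ u1, --d--▸ u0
  u1 = a.0 :: --a--▸ u2
  u2 = 0 :: deadlocked
Reachable graph of Q (4 states):
  v0 = b.a.0 + (0 + 0)\{b,d} + d.(rec X. b.a.0 + (0 + 0)\{b,d} + d.X) :: --b--▸ v1, --d--▸ v2
  v1 = a.0 :: --a--▸ v3
  v2 = rec X. b.a.0 + (0 + 0)\{b,d} + d.X :: --b--▸ v1, --d--▸ v2
  v3 = 0 :: deadlocked
Partition-refinement fixed point:
  B0 = {u0, v0, v2}
  B1 = {u1, v1}
  B2 = {u2, v3}
u0 ∈ B0, v0 ∈ B0 → same block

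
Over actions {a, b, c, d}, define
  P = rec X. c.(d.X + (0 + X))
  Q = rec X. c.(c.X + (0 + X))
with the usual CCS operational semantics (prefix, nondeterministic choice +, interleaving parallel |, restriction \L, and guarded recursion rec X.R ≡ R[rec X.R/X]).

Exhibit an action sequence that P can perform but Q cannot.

cd

LTS(P): 2 reachable states
  m0 = rec X. c.(d.X + (0 + X)) :: —c→ m1
  m1 = d.(rec X. c.(d.X + (0 + X))) + (0 + (rec X. c.(d.X + (0 + X)))) :: —c→ m1, —d→ m0
LTS(Q): 2 reachable states
  n0 = rec X. c.(c.X + (0 + X)) :: —c→ n1
  n1 = c.(rec X. c.(c.X + (0 + X))) + (0 + (rec X. c.(c.X + (0 + X)))) :: —c→ n0, —c→ n1
Trace ⟨cd⟩ through P, begin at {m0}:
  after c @ step 1: {m1}
  after d @ step 2: {m0}
  ✓ P
Trace ⟨cd⟩ through Q, begin at {n0}:
  after c @ step 1: {n1}
  after d @ step 2: ∅ (Q stuck)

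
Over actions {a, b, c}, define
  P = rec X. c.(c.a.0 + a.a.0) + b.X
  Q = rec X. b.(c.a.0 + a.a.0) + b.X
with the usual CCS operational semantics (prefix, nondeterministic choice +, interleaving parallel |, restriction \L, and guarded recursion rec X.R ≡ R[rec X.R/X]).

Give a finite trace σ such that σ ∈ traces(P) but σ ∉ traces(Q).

P's transition system — 4 states:
  s0 = rec X. c.(c.a.0 + a.a.0) + b.X ⊢ =b=> s0, =c=> s1
  s1 = c.a.0 + a.a.0 ⊢ =a=> s2, =c=> s2
  s2 = a.0 ⊢ =a=> s3
  s3 = 0 ⊢ stopped
Q's transition system — 4 states:
  t0 = rec X. b.(c.a.0 + a.a.0) + b.X ⊢ =b=> t0, =b=> t1
  t1 = c.a.0 + a.a.0 ⊢ =a=> t2, =c=> t2
  t2 = a.0 ⊢ =a=> t3
  t3 = 0 ⊢ stopped
Executing c from P (initial set {s0}):
  after c @ step 1: {s1}
  P completes σ.
Executing c from Q (initial set {t0}):
  after c @ step 1: ∅ (Q stuck)

c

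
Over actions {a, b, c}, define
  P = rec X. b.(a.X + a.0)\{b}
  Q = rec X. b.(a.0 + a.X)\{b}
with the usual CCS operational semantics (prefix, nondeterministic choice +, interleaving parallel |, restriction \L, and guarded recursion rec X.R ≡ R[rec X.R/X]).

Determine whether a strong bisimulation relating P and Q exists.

YES

LTS(P): 4 reachable states
  s0 = rec X. b.(a.X + a.0)\{b} → ··b··> s1
  s1 = (a.(rec X. b.(a.X + a.0)\{b}) + a.0)\{b} → ··a··> s2, ··a··> s3
  s2 = (rec X. b.(a.X + a.0)\{b})\{b} → deadlocked
  s3 = 0\{b} → deadlocked
LTS(Q): 4 reachable states
  t0 = rec X. b.(a.0 + a.X)\{b} → ··b··> t1
  t1 = (a.0 + a.(rec X. b.(a.0 + a.X)\{b}))\{b} → ··a··> t2, ··a··> t3
  t2 = (rec X. b.(a.0 + a.X)\{b})\{b} → deadlocked
  t3 = 0\{b} → deadlocked
Partition-refinement fixed point:
  B0 = {s0, t0}
  B1 = {s1, t1}
  B2 = {s2, s3, t2, t3}
s0 ∈ B0, t0 ∈ B0 → same block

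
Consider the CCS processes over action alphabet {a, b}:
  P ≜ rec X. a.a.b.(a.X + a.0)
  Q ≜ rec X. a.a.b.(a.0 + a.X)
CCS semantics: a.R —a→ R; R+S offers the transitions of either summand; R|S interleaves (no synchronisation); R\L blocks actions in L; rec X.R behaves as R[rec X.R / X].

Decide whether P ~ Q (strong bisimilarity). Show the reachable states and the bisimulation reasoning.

P ~ Q

LTS(P): 5 reachable states
  p0 = rec X. a.a.b.(a.X + a.0) | -a-> p1
  p1 = a.b.(a.(rec X. a.a.b.(a.X + a.0)) + a.0) | -a-> p2
  p2 = b.(a.(rec X. a.a.b.(a.X + a.0)) + a.0) | -b-> p3
  p3 = a.(rec X. a.a.b.(a.X + a.0)) + a.0 | -a-> p0, -a-> p4
  p4 = 0 | stopped
LTS(Q): 5 reachable states
  q0 = rec X. a.a.b.(a.0 + a.X) | -a-> q1
  q1 = a.b.(a.0 + a.(rec X. a.a.b.(a.0 + a.X))) | -a-> q2
  q2 = b.(a.0 + a.(rec X. a.a.b.(a.0 + a.X))) | -b-> q3
  q3 = a.0 + a.(rec X. a.a.b.(a.0 + a.X)) | -a-> q0, -a-> q4
  q4 = 0 | stopped
Bisimilarity quotient blocks:
  B0 = {p0, q0}
  B1 = {p1, q1}
  B2 = {p2, q2}
  B3 = {p3, q3}
  B4 = {p4, q4}
p0 ∈ B0, q0 ∈ B0 → same block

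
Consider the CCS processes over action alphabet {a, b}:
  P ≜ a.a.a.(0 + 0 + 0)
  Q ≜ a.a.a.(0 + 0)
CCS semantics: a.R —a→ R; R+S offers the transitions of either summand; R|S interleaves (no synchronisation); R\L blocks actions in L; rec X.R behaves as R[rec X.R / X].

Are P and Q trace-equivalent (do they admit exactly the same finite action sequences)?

P's transition system — 4 states:
  p0 = a.a.a.(0 + 0 + 0) | —a→ p1
  p1 = a.a.(0 + 0 + 0) | —a→ p2
  p2 = a.(0 + 0 + 0) | —a→ p3
  p3 = 0 + 0 + 0 | ·
Q's transition system — 4 states:
  q0 = a.a.a.(0 + 0) | —a→ q1
  q1 = a.a.(0 + 0) | —a→ q2
  q2 = a.(0 + 0) | —a→ q3
  q3 = 0 + 0 | ·
Partition-refinement fixed point:
  B0 = {p0, q0}
  B1 = {p1, q1}
  B2 = {p2, q2}
  B3 = {p3, q3}
p0 ∈ B0, q0 ∈ B0 → same block
Bisimilar ⇒ trace-equivalent.

traces(P) = traces(Q)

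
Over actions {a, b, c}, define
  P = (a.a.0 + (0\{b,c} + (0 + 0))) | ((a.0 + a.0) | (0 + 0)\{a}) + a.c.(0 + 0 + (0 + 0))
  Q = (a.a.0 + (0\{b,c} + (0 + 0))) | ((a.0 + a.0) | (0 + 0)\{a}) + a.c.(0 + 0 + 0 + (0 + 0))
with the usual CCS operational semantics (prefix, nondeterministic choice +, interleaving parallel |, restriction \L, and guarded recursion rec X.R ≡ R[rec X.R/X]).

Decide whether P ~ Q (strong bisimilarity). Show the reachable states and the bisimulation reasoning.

P ~ Q

P's transition system — 8 states:
  u0 = (a.a.0 + (0\{b,c} + (0 + 0))) | ((a.0 + a.0) | (0 + 0)\{a}) + a.c.(0 + 0 + (0 + 0)) | ··a··> u1, ··a··> u2, ··a··> u3
  u1 = (a.a.0 + (0\{b,c} + (0 + 0))) | (0 | (0 + 0)\{a}) | ··a··> u4
  u2 = a.0 | ((a.0 + a.0) | (0 + 0)\{a}) | ··a··> u4, ··a··> u5
  u3 = c.(0 + 0 + (0 + 0)) | ··c··> u6
  u4 = a.0 | (0 | (0 + 0)\{a}) | ··a··> u7
  u5 = 0 | ((a.0 + a.0) | (0 + 0)\{a}) | ··a··> u7
  u6 = 0 + 0 + (0 + 0) | ∅
  u7 = 0 | (0 | (0 + 0)\{a}) | ∅
Q's transition system — 8 states:
  v0 = (a.a.0 + (0\{b,c} + (0 + 0))) | ((a.0 + a.0) | (0 + 0)\{a}) + a.c.(0 + 0 + 0 + (0 + 0)) | ··a··> v1, ··a··> v2, ··a··> v3
  v1 = (a.a.0 + (0\{b,c} + (0 + 0))) | (0 | (0 + 0)\{a}) | ··a··> v4
  v2 = a.0 | ((a.0 + a.0) | (0 + 0)\{a}) | ··a··> v4, ··a··> v5
  v3 = c.(0 + 0 + 0 + (0 + 0)) | ··c··> v6
  v4 = a.0 | (0 | (0 + 0)\{a}) | ··a··> v7
  v5 = 0 | ((a.0 + a.0) | (0 + 0)\{a}) | ··a··> v7
  v6 = 0 + 0 + 0 + (0 + 0) | ∅
  v7 = 0 | (0 | (0 + 0)\{a}) | ∅
Bisimilarity quotient blocks:
  B0 = {u0, v0}
  B1 = {u1, u2, v1, v2}
  B2 = {u4, u5, v4, v5}
  B3 = {u6, u7, v6, v7}
  B4 = {u3, v3}
u0 ∈ B0, v0 ∈ B0 → same block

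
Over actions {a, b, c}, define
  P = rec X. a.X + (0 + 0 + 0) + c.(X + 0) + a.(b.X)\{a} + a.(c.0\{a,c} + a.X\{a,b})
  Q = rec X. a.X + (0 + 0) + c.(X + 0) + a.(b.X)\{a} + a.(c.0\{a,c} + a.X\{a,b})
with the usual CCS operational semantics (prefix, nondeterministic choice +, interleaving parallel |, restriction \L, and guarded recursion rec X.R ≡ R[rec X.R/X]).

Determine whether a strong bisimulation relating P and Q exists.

bisimilar

P's transition system — 9 states:
  s0 = rec X. a.X + (0 + 0 + 0) + c.(X + 0) + a.(b.X)\{a} + a.(c.0\{a,c} + a.X\{a,b}) ⊢ --a--▸ s0, --a--▸ s1, --a--▸ s2, --c--▸ s3
  s1 = (b.(rec X. a.X + (0 + 0 + 0) + c.(X + 0) + a.(b.X)\{a} + a.(c.0\{a,c} + a.X\{a,b})))\{a} ⊢ --b--▸ s4
  s2 = c.0\{a,c} + a.(rec X. a.X + (0 + 0 + 0) + c.(X + 0) + a.(b.X)\{a} + a.(c.0\{a,c} + a.X\{a,b}))\{a,b} ⊢ --a--▸ s5, --c--▸ s6
  s3 = (rec X. a.X + (0 + 0 + 0) + c.(X + 0) + a.(b.X)\{a} + a.(c.0\{a,c} + a.X\{a,b})) + 0 ⊢ --a--▸ s0, --a--▸ s1, --a--▸ s2, --c--▸ s3
  s4 = (rec X. a.X + (0 + 0 + 0) + c.(X + 0) + a.(b.X)\{a} + a.(c.0\{a,c} + a.X\{a,b}))\{a} ⊢ --c--▸ s7
  s5 = (rec X. a.X + (0 + 0 + 0) + c.(X + 0) + a.(b.X)\{a} + a.(c.0\{a,c} + a.X\{a,b}))\{a,b} ⊢ --c--▸ s8
  s6 = 0\{a,c} ⊢ (no moves)
  s7 = ((rec X. a.X + (0 + 0 + 0) + c.(X + 0) + a.(b.X)\{a} + a.(c.0\{a,c} + a.X\{a,b})) + 0)\{a} ⊢ --c--▸ s7
  s8 = ((rec X. a.X + (0 + 0 + 0) + c.(X + 0) + a.(b.X)\{a} + a.(c.0\{a,c} + a.X\{a,b})) + 0)\{a,b} ⊢ --c--▸ s8
Q's transition system — 9 states:
  t0 = rec X. a.X + (0 + 0) + c.(X + 0) + a.(b.X)\{a} + a.(c.0\{a,c} + a.X\{a,b}) ⊢ --a--▸ t0, --a--▸ t1, --a--▸ t2, --c--▸ t3
  t1 = (b.(rec X. a.X + (0 + 0) + c.(X + 0) + a.(b.X)\{a} + a.(c.0\{a,c} + a.X\{a,b})))\{a} ⊢ --b--▸ t4
  t2 = c.0\{a,c} + a.(rec X. a.X + (0 + 0) + c.(X + 0) + a.(b.X)\{a} + a.(c.0\{a,c} + a.X\{a,b}))\{a,b} ⊢ --a--▸ t5, --c--▸ t6
  t3 = (rec X. a.X + (0 + 0) + c.(X + 0) + a.(b.X)\{a} + a.(c.0\{a,c} + a.X\{a,b})) + 0 ⊢ --a--▸ t0, --a--▸ t1, --a--▸ t2, --c--▸ t3
  t4 = (rec X. a.X + (0 + 0) + c.(X + 0) + a.(b.X)\{a} + a.(c.0\{a,c} + a.X\{a,b}))\{a} ⊢ --c--▸ t7
  t5 = (rec X. a.X + (0 + 0) + c.(X + 0) + a.(b.X)\{a} + a.(c.0\{a,c} + a.X\{a,b}))\{a,b} ⊢ --c--▸ t8
  t6 = 0\{a,c} ⊢ (no moves)
  t7 = ((rec X. a.X + (0 + 0) + c.(X + 0) + a.(b.X)\{a} + a.(c.0\{a,c} + a.X\{a,b})) + 0)\{a} ⊢ --c--▸ t7
  t8 = ((rec X. a.X + (0 + 0) + c.(X + 0) + a.(b.X)\{a} + a.(c.0\{a,c} + a.X\{a,b})) + 0)\{a,b} ⊢ --c--▸ t8
Bisimilarity quotient blocks:
  B0 = {s0, s3, t0, t3}
  B1 = {s1, t1}
  B2 = {s4, s5, s7, s8, t4, t5, t7, t8}
  B3 = {s2, t2}
  B4 = {s6, t6}
s0 ∈ B0, t0 ∈ B0 → same block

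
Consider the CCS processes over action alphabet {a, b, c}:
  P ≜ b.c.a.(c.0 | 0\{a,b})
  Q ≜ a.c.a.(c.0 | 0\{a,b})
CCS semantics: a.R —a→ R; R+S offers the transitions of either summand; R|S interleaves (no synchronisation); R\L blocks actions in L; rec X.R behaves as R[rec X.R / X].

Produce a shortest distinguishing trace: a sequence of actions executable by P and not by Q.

b

P's transition system — 5 states:
  s0 = b.c.a.(c.0 | 0\{a,b}) has moves =b=> s1
  s1 = c.a.(c.0 | 0\{a,b}) has moves =c=> s2
  s2 = a.(c.0 | 0\{a,b}) has moves =a=> s3
  s3 = c.0 | 0\{a,b} has moves =c=> s4
  s4 = 0 | 0\{a,b} has moves ·
Q's transition system — 5 states:
  t0 = a.c.a.(c.0 | 0\{a,b}) has moves =a=> t1
  t1 = c.a.(c.0 | 0\{a,b}) has moves =c=> t2
  t2 = a.(c.0 | 0\{a,b}) has moves =a=> t3
  t3 = c.0 | 0\{a,b} has moves =c=> t4
  t4 = 0 | 0\{a,b} has moves ·
Run σ = ⟨b⟩ on P: start {s0}
  [1] b ⇒ {s1}
  P completes σ.
Run σ = ⟨b⟩ on Q: start {t0}
  [1] b ⇒ no successor for Q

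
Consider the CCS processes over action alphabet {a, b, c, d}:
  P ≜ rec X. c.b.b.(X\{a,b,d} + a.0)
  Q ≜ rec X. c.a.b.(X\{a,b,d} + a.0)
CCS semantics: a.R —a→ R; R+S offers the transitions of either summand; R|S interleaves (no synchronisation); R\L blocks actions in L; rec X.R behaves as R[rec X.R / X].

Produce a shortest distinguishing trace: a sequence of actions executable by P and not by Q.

P's transition system — 6 states:
  u0 = rec X. c.b.b.(X\{a,b,d} + a.0) ⊢ --c--▸ u1
  u1 = b.b.((rec X. c.b.b.(X\{a,b,d} + a.0))\{a,b,d} + a.0) ⊢ --b--▸ u2
  u2 = b.((rec X. c.b.b.(X\{a,b,d} + a.0))\{a,b,d} + a.0) ⊢ --b--▸ u3
  u3 = (rec X. c.b.b.(X\{a,b,d} + a.0))\{a,b,d} + a.0 ⊢ --a--▸ u4, --c--▸ u5
  u4 = 0 ⊢ deadlocked
  u5 = (b.b.((rec X. c.b.b.(X\{a,b,d} + a.0))\{a,b,d} + a.0))\{a,b,d} ⊢ deadlocked
Q's transition system — 6 states:
  v0 = rec X. c.a.b.(X\{a,b,d} + a.0) ⊢ --c--▸ v1
  v1 = a.b.((rec X. c.a.b.(X\{a,b,d} + a.0))\{a,b,d} + a.0) ⊢ --a--▸ v2
  v2 = b.((rec X. c.a.b.(X\{a,b,d} + a.0))\{a,b,d} + a.0) ⊢ --b--▸ v3
  v3 = (rec X. c.a.b.(X\{a,b,d} + a.0))\{a,b,d} + a.0 ⊢ --a--▸ v4, --c--▸ v5
  v4 = 0 ⊢ deadlocked
  v5 = (a.b.((rec X. c.a.b.(X\{a,b,d} + a.0))\{a,b,d} + a.0))\{a,b,d} ⊢ deadlocked
Run σ = ⟨cb⟩ on P: start {u0}
  [1] c ⇒ {u1}
  [2] b ⇒ {u2}
  P completes σ.
Run σ = ⟨cb⟩ on Q: start {v0}
  [1] c ⇒ {v1}
  [2] b ⇒ ∅ (Q stuck)

cb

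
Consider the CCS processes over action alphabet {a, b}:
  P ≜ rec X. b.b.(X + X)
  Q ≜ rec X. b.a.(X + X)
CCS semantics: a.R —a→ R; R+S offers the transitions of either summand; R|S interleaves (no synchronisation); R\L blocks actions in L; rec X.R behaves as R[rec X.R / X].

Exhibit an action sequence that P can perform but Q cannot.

bb

P's transition system — 3 states:
  s0 = rec X. b.b.(X + X) | ··b··> s1
  s1 = b.((rec X. b.b.(X + X)) + (rec X. b.b.(X + X))) | ··b··> s2
  s2 = (rec X. b.b.(X + X)) + (rec X. b.b.(X + X)) | ··b··> s1
Q's transition system — 3 states:
  t0 = rec X. b.a.(X + X) | ··b··> t1
  t1 = a.((rec X. b.a.(X + X)) + (rec X. b.a.(X + X))) | ··a··> t2
  t2 = (rec X. b.a.(X + X)) + (rec X. b.a.(X + X)) | ··b··> t1
Run σ = ⟨bb⟩ on P: start {s0}
  [1] b ⇒ {s1}
  [2] b ⇒ {s2}
  ✓ P
Run σ = ⟨bb⟩ on Q: start {t0}
  [1] b ⇒ {t1}
  [2] b ⇒ ∅ (Q stuck)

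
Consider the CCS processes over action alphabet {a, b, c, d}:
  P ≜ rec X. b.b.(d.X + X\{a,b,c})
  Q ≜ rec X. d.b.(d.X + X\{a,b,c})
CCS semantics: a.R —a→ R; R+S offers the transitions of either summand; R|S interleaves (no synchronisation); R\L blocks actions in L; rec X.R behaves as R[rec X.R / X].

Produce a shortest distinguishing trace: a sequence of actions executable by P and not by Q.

b

Reachable graph of P (3 states):
  m0 = rec X. b.b.(d.X + X\{a,b,c}) ⊢ =b=> m1
  m1 = b.(d.(rec X. b.b.(d.X + X\{a,b,c})) + (rec X. b.b.(d.X + X\{a,b,c}))\{a,b,c}) ⊢ =b=> m2
  m2 = d.(rec X. b.b.(d.X + X\{a,b,c})) + (rec X. b.b.(d.X + X\{a,b,c}))\{a,b,c} ⊢ =d=> m0
Reachable graph of Q (4 states):
  n0 = rec X. d.b.(d.X + X\{a,b,c}) ⊢ =d=> n1
  n1 = b.(d.(rec X. d.b.(d.X + X\{a,b,c})) + (rec X. d.b.(d.X + X\{a,b,c}))\{a,b,c}) ⊢ =b=> n2
  n2 = d.(rec X. d.b.(d.X + X\{a,b,c})) + (rec X. d.b.(d.X + X\{a,b,c}))\{a,b,c} ⊢ =d=> n0, =d=> n3
  n3 = (b.(d.(rec X. d.b.(d.X + X\{a,b,c})) + (rec X. d.b.(d.X + X\{a,b,c}))\{a,b,c}))\{a,b,c} ⊢ ∅
Trace ⟨b⟩ through P, begin at {m0}:
  after b @ step 1: {m1}
  P completes σ.
Trace ⟨b⟩ through Q, begin at {n0}:
  after b @ step 1: ∅ (Q stuck)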